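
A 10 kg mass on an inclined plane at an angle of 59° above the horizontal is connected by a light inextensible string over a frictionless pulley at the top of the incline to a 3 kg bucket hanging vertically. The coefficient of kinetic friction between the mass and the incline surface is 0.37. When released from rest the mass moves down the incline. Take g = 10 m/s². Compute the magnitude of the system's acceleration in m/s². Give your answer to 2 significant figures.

For the mass on the incline: the weight component along the slope is m₁g sin 59° = 10 × 10 × 0.8572 = 85.720 N and the normal force is N = m₁g cos 59° = 51.504 N.
Kinetic friction opposes the mass's motion down the incline: f = μN = 0.37 × 51.504 = 19.056 N acting up the slope.
Newton's second law for the mass (down-slope positive): 85.720 − 19.056 − T = 10 a. For the hanging bucket (upward positive): T − 3 × 10 = 3 a.
Adding the two equations eliminates T: 36.664 = 13 a, so a = 2.8203 m/s².

2.8 m/s²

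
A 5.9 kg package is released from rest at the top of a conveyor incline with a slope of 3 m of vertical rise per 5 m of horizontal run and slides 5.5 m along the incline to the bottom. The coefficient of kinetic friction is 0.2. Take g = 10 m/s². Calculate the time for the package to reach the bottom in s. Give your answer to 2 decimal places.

The weight component along the incline is mg sin 30.96° = 30.355 N and the normal force is N = mg cos 30.96° = 50.592 N.
Friction up the slope is f = μN = 0.2 × 50.592 = 10.118 N, so the net downslope force is 30.355 − 10.118 = 20.237 N and a = 20.237 / 5.9 = 3.4300 m/s².
Starting from rest, L = ½at², so t = √(2L/a) = √(2 × 5.5 / 3.4300) = 1.7908 s.

1.79 s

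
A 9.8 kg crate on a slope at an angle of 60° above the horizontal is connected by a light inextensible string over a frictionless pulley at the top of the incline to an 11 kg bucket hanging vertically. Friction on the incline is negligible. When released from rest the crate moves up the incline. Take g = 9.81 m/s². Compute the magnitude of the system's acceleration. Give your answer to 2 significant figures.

1.2 m/s²

For the crate on the incline: the weight component along the slope is m₁g sin 60° = 9.8 × 9.81 × 0.8660 = 83.256 N and the normal force is N = m₁g cos 60° = 48.069 N.
Newton's second law for the crate (up-slope positive): T − 83.256 = 9.8 a. For the hanging bucket (downward positive): 11 × 9.81 − T = 11 a.
Adding the two equations eliminates T: 24.654 = 20.8 a, so a = 1.1853 m/s².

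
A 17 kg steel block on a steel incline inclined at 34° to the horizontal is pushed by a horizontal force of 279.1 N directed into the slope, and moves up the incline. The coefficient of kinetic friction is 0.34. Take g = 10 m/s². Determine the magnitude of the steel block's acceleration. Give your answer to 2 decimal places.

The horizontal push has components F cos 34° = 279.1 × 0.8290 = 231.374 N up the incline and F sin 34° = 279.1 × 0.5592 = 156.073 N pressing into the surface.
The normal force is therefore N = mg cos 34° + F sin 34° = 140.930 + 156.073 = 297.003 N, and kinetic friction down the slope is μN = 0.34 × 297.003 = 100.981 N.
Along the incline: F cos 34° − mg sin 34° − μN = ma, so 231.374 − 95.064 − 100.981 = 17 a, giving a = 2.0782 m/s².

2.08 m/s²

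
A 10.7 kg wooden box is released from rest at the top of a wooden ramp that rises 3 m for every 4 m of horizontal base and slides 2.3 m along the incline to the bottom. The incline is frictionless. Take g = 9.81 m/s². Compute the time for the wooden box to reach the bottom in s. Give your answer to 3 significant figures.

0.884 s

The weight component along the incline is mg sin 36.87° = 62.980 N and the normal force is N = mg cos 36.87° = 83.974 N.
With no friction, a = g sin 36.87° = 5.8860 m/s².
Starting from rest, L = ½at², so t = √(2L/a) = √(2 × 2.3 / 5.8860) = 0.8840 s.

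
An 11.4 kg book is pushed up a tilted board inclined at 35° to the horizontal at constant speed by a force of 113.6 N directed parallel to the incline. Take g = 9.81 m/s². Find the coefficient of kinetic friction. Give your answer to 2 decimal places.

At constant speed ΣF = 0 along the incline. The applied 113.6 N acts up the slope; the weight component mg sin 35° = 64.145 N and kinetic friction μN both act down the slope.
So 113.6 = 64.145 + μ × 91.609, giving μ = (113.6 − 64.145) / 91.609 = 0.5398.

0.54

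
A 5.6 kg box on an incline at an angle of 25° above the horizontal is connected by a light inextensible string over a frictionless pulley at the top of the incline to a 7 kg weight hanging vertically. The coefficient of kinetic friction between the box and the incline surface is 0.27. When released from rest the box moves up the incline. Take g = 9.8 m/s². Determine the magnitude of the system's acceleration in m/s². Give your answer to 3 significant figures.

2.54 m/s²

For the box on the incline: the weight component along the slope is m₁g sin 25° = 5.6 × 9.8 × 0.4226 = 23.192 N and the normal force is N = m₁g cos 25° = 49.738 N.
Kinetic friction opposes the box's motion up the incline: f = μN = 0.27 × 49.738 = 13.429 N acting down the slope.
Newton's second law for the box (up-slope positive): T − 23.192 − 13.429 = 5.6 a. For the hanging weight (downward positive): 7 × 9.8 − T = 7 a.
Adding the two equations eliminates T: 31.979 = 12.6 a, so a = 2.5380 m/s².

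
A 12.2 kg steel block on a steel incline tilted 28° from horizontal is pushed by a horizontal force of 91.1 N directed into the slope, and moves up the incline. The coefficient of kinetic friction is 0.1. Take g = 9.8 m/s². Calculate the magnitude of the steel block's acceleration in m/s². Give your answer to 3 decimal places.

0.776 m/s²

The horizontal push has components F cos 28° = 91.1 × 0.8829 = 80.432 N up the incline and F sin 28° = 91.1 × 0.4695 = 42.771 N pressing into the surface.
The normal force is therefore N = mg cos 28° + F sin 28° = 105.560 + 42.771 = 148.331 N, and kinetic friction down the slope is μN = 0.1 × 148.331 = 14.833 N.
Along the incline: F cos 28° − mg sin 28° − μN = ma, so 80.432 − 56.133 − 14.833 = 12.2 a, giving a = 0.7759 m/s².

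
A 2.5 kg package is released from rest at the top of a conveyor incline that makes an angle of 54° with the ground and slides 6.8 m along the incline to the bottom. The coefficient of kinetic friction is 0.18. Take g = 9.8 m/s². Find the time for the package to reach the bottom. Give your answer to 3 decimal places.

The weight component along the incline is mg sin 54° = 19.821 N and the normal force is N = mg cos 54° = 14.401 N.
Friction up the slope is f = μN = 0.18 × 14.401 = 2.592 N, so the net downslope force is 19.821 − 2.592 = 17.229 N and a = 17.229 / 2.5 = 6.8916 m/s².
Starting from rest, L = ½at², so t = √(2L/a) = √(2 × 6.8 / 6.8916) = 1.4048 s.

1.405 s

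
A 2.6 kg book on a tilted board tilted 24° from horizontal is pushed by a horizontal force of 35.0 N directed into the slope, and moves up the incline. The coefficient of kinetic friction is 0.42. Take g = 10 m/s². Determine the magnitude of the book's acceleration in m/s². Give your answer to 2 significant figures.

The horizontal push has components F cos 24° = 35.0 × 0.9135 = 31.973 N up the incline and F sin 24° = 35.0 × 0.4067 = 14.235 N pressing into the surface.
The normal force is therefore N = mg cos 24° + F sin 24° = 23.751 + 14.235 = 37.986 N, and kinetic friction down the slope is μN = 0.42 × 37.986 = 15.954 N.
Along the incline: F cos 24° − mg sin 24° − μN = ma, so 31.973 − 10.574 − 15.954 = 2.6 a, giving a = 2.0942 m/s².

2.1 m/s²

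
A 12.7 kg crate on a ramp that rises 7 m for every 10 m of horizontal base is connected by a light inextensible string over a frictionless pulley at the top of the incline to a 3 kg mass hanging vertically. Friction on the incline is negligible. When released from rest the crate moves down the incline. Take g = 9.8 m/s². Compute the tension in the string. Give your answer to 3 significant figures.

37.4 N

For the crate on the incline: the weight component along the slope is m₁g sin 34.99° = 12.7 × 9.8 × 0.5735 = 71.378 N and the normal force is N = m₁g cos 34.99° = 101.962 N.
Newton's second law for the crate (down-slope positive): 71.378 − T = 12.7 a. For the hanging mass (upward positive): T − 3 × 9.8 = 3 a.
Adding the two equations eliminates T: 41.978 = 15.7 a, so a = 2.6738 m/s².
Then from the hanging mass's equation, T = 3 × (9.8 + 2.6738) = 37.421 N.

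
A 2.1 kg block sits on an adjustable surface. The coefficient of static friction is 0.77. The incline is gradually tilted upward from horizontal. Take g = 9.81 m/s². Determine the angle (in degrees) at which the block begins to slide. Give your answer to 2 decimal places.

At the threshold of sliding, static friction is at its maximum μ_s N and exactly balances the weight component along the incline: mg sin θ = μ_s mg cos θ.
Hence tan θ = μ_s = 0.77, so θ = arctan(0.77) = 37.5963°.

37.60°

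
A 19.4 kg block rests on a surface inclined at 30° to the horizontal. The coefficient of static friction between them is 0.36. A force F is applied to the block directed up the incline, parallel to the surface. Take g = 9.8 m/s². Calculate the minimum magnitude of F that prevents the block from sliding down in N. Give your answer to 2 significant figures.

36 N

The normal force is N = mg cos 30° = 164.649 N. With F at its minimum the block is on the verge of sliding down, so static friction is at its maximum μ_s N = 0.36 × 164.649 = 59.274 N and acts up the slope.
Equilibrium along the incline: F + μ_s N = mg sin 30°, so F = 95.060 − 59.274 = 35.786 N.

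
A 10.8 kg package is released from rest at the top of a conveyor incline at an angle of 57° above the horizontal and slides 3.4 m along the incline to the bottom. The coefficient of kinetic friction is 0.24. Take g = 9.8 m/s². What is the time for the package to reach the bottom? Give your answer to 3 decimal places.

The weight component along the incline is mg sin 57° = 88.765 N and the normal force is N = mg cos 57° = 57.645 N.
Friction up the slope is f = μN = 0.24 × 57.645 = 13.835 N, so the net downslope force is 88.765 − 13.835 = 74.930 N and a = 74.930 / 10.8 = 6.9380 m/s².
Starting from rest, L = ½at², so t = √(2L/a) = √(2 × 3.4 / 6.9380) = 0.9900 s.

0.990 s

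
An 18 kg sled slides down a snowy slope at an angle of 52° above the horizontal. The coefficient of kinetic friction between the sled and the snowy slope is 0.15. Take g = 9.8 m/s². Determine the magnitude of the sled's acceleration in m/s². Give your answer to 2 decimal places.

6.82 m/s²

Resolving the weight along the incline: the component pulling the sled down the slope is mg sin 52° = 18 × 9.8 × 0.7880 = 139.003 N, and the normal force is N = mg cos 52° = 18 × 9.8 × 0.6157 = 108.609 N.
Kinetic friction acts up the slope with magnitude f = μN = 0.15 × 108.609 = 16.291 N.
Net force along the incline is 139.003 − 16.291 = 122.712 N, so a = 122.712 / 18 = 6.8173 m/s².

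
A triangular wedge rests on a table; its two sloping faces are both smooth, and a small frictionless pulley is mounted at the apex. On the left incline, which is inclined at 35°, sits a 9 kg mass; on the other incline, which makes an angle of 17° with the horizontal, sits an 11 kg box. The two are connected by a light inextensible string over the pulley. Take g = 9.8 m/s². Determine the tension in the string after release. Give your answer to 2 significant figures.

42 N

Resolve each weight along its own incline: the 9 kg mass has component 9 × 9.8 × sin 35° = 50.589 N down its slope, and the 11 kg mass has 11 × 9.8 × sin 17° = 31.518 N down its slope.
The 9 kg side's 50.589 N exceeds the other side's 31.518 N, so that mass slides down and the 11 kg mass slides up. Taking that direction as positive, Newton's second law for the whole system gives 50.589 − 31.518 = (9 + 11) a, so a = 19.071 / 20 = 0.9536 m/s².
For the 11 kg mass (up-slope positive): T − 31.518 = 11 × 0.9536, so T = 42.008 N.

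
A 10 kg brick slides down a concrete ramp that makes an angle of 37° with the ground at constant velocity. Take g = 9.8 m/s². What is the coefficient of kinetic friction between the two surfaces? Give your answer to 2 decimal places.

At constant velocity the net force along the incline is zero: mg sin 37° = μ mg cos 37°.
So μ = tan 37° = 0.6018 / 0.7986 = 0.7536.

0.75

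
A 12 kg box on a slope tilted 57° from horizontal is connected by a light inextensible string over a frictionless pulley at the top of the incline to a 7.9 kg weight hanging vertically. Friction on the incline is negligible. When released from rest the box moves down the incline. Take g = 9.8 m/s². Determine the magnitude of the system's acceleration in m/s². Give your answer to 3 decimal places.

For the box on the incline: the weight component along the slope is m₁g sin 57° = 12 × 9.8 × 0.8387 = 98.631 N and the normal force is N = m₁g cos 57° = 64.050 N.
Newton's second law for the box (down-slope positive): 98.631 − T = 12 a. For the hanging weight (upward positive): T − 7.9 × 9.8 = 7.9 a.
Adding the two equations eliminates T: 21.211 = 19.9 a, so a = 1.0659 m/s².

1.066 m/s²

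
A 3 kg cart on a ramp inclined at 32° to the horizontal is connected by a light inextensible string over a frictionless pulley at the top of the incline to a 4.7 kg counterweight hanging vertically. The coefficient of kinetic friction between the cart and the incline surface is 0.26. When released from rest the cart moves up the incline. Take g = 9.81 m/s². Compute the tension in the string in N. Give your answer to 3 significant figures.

For the cart on the incline: the weight component along the slope is m₁g sin 32° = 3 × 9.81 × 0.5299 = 15.595 N and the normal force is N = m₁g cos 32° = 24.958 N.
Kinetic friction opposes the cart's motion up the incline: f = μN = 0.26 × 24.958 = 6.489 N acting down the slope.
Newton's second law for the cart (up-slope positive): T − 15.595 − 6.489 = 3 a. For the hanging counterweight (downward positive): 4.7 × 9.81 − T = 4.7 a.
Adding the two equations eliminates T: 24.023 = 7.7 a, so a = 3.1199 m/s².
Then from the hanging counterweight's equation, T = 4.7 × (9.81 − 3.1199) = 31.443 N.

31.4 N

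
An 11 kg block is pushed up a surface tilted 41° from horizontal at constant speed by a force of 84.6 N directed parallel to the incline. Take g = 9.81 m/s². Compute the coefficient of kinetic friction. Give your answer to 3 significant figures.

At constant speed ΣF = 0 along the incline. The applied 84.6 N acts up the slope; the weight component mg sin 41° = 70.795 N and kinetic friction μN both act down the slope.
So 84.6 = 70.795 + μ × 81.441, giving μ = (84.6 − 70.795) / 81.441 = 0.1695.

0.170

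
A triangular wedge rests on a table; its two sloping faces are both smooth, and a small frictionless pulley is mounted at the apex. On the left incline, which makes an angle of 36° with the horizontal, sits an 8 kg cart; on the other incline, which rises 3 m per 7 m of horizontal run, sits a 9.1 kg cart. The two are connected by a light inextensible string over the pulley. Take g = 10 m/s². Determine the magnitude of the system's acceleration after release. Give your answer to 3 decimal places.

0.654 m/s²

Resolve each weight along its own incline: the 8 kg mass has component 8 × 10 × sin 36° = 47.023 N down its slope, and the 9.1 kg mass has 9.1 × 10 × sin 23.20° = 35.847 N down its slope.
The 8 kg side's 47.023 N exceeds the other side's 35.847 N, so that mass slides down and the 9.1 kg mass slides up. Taking that direction as positive, Newton's second law for the whole system gives 47.023 − 35.847 = (8 + 9.1) a, so a = 11.176 / 17.1 = 0.6536 m/s².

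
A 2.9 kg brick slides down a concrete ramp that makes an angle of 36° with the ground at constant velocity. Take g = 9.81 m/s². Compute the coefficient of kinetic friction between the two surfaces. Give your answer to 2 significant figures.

0.73

At constant velocity the net force along the incline is zero: mg sin 36° = μ mg cos 36°.
So μ = tan 36° = 0.5878 / 0.8090 = 0.7266.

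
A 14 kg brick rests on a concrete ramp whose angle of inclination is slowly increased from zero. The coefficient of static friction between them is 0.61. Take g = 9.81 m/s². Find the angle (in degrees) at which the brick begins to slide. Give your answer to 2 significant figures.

31°

At the threshold of sliding, static friction is at its maximum μ_s N and exactly balances the weight component along the incline: mg sin θ = μ_s mg cos θ.
Hence tan θ = μ_s = 0.61, so θ = arctan(0.61) = 31.3832°.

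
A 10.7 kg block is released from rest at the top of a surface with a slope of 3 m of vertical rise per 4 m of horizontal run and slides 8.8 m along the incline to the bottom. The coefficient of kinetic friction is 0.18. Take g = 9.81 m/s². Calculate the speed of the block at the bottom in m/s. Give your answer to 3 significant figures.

8.87 m/s

The weight component along the incline is mg sin 36.87° = 62.980 N and the normal force is N = mg cos 36.87° = 83.974 N.
Friction up the slope is f = μN = 0.18 × 83.974 = 15.115 N, so the net downslope force is 62.980 − 15.115 = 47.865 N and a = 47.865 / 10.7 = 4.4734 m/s².
Starting from rest over a distance of 8.8 m, v² = 2aL = 2 × 4.4734 × 8.8 = 78.7318, so v = 8.8731 m/s.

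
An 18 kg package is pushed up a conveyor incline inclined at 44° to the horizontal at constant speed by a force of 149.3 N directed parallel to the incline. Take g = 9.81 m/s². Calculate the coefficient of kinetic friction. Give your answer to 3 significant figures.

At constant speed ΣF = 0 along the incline. The applied 149.3 N acts up the slope; the weight component mg sin 44° = 122.663 N and kinetic friction μN both act down the slope.
So 149.3 = 122.663 + μ × 127.021, giving μ = (149.3 − 122.663) / 127.021 = 0.2097.

0.210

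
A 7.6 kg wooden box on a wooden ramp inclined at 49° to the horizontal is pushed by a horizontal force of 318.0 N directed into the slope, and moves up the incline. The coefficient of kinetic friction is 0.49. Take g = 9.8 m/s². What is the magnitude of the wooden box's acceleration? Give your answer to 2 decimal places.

1.43 m/s²

The horizontal push has components F cos 49° = 318.0 × 0.6561 = 208.640 N up the incline and F sin 49° = 318.0 × 0.7547 = 239.995 N pressing into the surface.
The normal force is therefore N = mg cos 49° + F sin 49° = 48.866 + 239.995 = 288.861 N, and kinetic friction down the slope is μN = 0.49 × 288.861 = 141.542 N.
Along the incline: F cos 49° − mg sin 49° − μN = ma, so 208.640 − 56.210 − 141.542 = 7.6 a, giving a = 1.4326 m/s².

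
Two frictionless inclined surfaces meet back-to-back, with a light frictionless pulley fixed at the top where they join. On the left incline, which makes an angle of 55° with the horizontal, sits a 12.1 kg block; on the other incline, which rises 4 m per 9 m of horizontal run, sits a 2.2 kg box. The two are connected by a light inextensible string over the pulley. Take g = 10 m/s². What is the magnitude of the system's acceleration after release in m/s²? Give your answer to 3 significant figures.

Resolve each weight along its own incline: the 12.1 kg mass has component 12.1 × 10 × sin 55° = 99.117 N down its slope, and the 2.2 kg mass has 2.2 × 10 × sin 23.96° = 8.935 N down its slope.
The 12.1 kg side's 99.117 N exceeds the other side's 8.935 N, so that mass slides down and the 2.2 kg mass slides up. Taking that direction as positive, Newton's second law for the whole system gives 99.117 − 8.935 = (12.1 + 2.2) a, so a = 90.182 / 14.3 = 6.3064 m/s².

6.31 m/s²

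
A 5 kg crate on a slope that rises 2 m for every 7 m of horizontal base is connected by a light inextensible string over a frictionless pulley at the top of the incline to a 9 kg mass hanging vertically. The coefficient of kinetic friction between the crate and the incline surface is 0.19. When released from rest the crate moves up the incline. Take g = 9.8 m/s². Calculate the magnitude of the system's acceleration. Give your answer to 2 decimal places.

4.70 m/s²

For the crate on the incline: the weight component along the slope is m₁g sin 15.95° = 5 × 9.8 × 0.2747 = 13.460 N and the normal force is N = m₁g cos 15.95° = 47.115 N.
Kinetic friction opposes the crate's motion up the incline: f = μN = 0.19 × 47.115 = 8.952 N acting down the slope.
Newton's second law for the crate (up-slope positive): T − 13.460 − 8.952 = 5 a. For the hanging mass (downward positive): 9 × 9.8 − T = 9 a.
Adding the two equations eliminates T: 65.788 = 14 a, so a = 4.6991 m/s².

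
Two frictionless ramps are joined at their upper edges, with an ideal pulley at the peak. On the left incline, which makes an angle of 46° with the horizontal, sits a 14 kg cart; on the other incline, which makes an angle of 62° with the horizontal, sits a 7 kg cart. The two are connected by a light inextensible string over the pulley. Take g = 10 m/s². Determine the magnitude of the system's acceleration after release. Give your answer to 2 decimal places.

Resolve each weight along its own incline: the 14 kg mass has component 14 × 10 × sin 46° = 100.708 N down its slope, and the 7 kg mass has 7 × 10 × sin 62° = 61.806 N down its slope.
The 14 kg side's 100.708 N exceeds the other side's 61.806 N, so that mass slides down and the 7 kg mass slides up. Taking that direction as positive, Newton's second law for the whole system gives 100.708 − 61.806 = (14 + 7) a, so a = 38.902 / 21 = 1.8525 m/s².

1.85 m/s²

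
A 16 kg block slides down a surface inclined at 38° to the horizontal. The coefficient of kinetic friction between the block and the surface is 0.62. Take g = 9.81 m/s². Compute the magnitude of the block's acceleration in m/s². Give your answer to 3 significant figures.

Resolving the weight along the incline: the component pulling the block down the slope is mg sin 38° = 16 × 9.81 × 0.6157 = 96.640 N, and the normal force is N = mg cos 38° = 16 × 9.81 × 0.7880 = 123.684 N.
Kinetic friction acts up the slope with magnitude f = μN = 0.62 × 123.684 = 76.684 N.
Net force along the incline is 96.640 − 76.684 = 19.956 N, so a = 19.956 / 16 = 1.2472 m/s².

1.25 m/s²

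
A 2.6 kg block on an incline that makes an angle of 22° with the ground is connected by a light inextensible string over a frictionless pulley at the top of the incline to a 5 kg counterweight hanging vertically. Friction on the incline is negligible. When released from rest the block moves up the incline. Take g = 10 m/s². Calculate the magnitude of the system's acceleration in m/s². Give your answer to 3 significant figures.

For the block on the incline: the weight component along the slope is m₁g sin 22° = 2.6 × 10 × 0.3746 = 9.740 N and the normal force is N = m₁g cos 22° = 24.107 N.
Newton's second law for the block (up-slope positive): T − 9.740 = 2.6 a. For the hanging counterweight (downward positive): 5 × 10 − T = 5 a.
Adding the two equations eliminates T: 40.260 = 7.6 a, so a = 5.2974 m/s².

5.30 m/s²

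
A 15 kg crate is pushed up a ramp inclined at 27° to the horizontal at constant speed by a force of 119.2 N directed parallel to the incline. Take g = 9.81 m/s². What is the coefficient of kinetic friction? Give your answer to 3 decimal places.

At constant speed ΣF = 0 along the incline. The applied 119.2 N acts up the slope; the weight component mg sin 27° = 66.805 N and kinetic friction μN both act down the slope.
So 119.2 = 66.805 + μ × 131.112, giving μ = (119.2 − 66.805) / 131.112 = 0.3996.

0.400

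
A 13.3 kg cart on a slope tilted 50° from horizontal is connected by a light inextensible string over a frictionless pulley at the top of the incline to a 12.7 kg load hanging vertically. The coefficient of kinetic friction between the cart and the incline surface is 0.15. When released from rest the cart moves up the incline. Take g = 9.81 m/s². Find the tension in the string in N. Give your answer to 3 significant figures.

119 N

For the cart on the incline: the weight component along the slope is m₁g sin 50° = 13.3 × 9.81 × 0.7660 = 99.942 N and the normal force is N = m₁g cos 50° = 83.866 N.
Kinetic friction opposes the cart's motion up the incline: f = μN = 0.15 × 83.866 = 12.580 N acting down the slope.
Newton's second law for the cart (up-slope positive): T − 99.942 − 12.580 = 13.3 a. For the hanging load (downward positive): 12.7 × 9.81 − T = 12.7 a.
Adding the two equations eliminates T: 12.065 = 26 a, so a = 0.4640 m/s².
Then from the hanging load's equation, T = 12.7 × (9.81 − 0.4640) = 118.694 N.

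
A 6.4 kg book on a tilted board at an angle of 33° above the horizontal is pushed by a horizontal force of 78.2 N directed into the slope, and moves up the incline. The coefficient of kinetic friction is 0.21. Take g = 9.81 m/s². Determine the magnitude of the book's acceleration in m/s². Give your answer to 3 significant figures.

1.78 m/s²

The horizontal push has components F cos 33° = 78.2 × 0.8387 = 65.586 N up the incline and F sin 33° = 78.2 × 0.5446 = 42.588 N pressing into the surface.
The normal force is therefore N = mg cos 33° + F sin 33° = 52.657 + 42.588 = 95.245 N, and kinetic friction down the slope is μN = 0.21 × 95.245 = 20.001 N.
Along the incline: F cos 33° − mg sin 33° − μN = ma, so 65.586 − 34.192 − 20.001 = 6.4 a, giving a = 1.7802 m/s².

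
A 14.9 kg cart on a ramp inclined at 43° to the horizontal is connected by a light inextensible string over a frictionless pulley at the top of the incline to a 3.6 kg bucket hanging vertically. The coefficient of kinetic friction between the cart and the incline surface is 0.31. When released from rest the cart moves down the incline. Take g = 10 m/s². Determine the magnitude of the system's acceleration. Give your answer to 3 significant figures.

1.72 m/s²

For the cart on the incline: the weight component along the slope is m₁g sin 43° = 14.9 × 10 × 0.6820 = 101.618 N and the normal force is N = m₁g cos 43° = 108.972 N.
Kinetic friction opposes the cart's motion down the incline: f = μN = 0.31 × 108.972 = 33.781 N acting up the slope.
Newton's second law for the cart (down-slope positive): 101.618 − 33.781 − T = 14.9 a. For the hanging bucket (upward positive): T − 3.6 × 10 = 3.6 a.
Adding the two equations eliminates T: 31.837 = 18.5 a, so a = 1.7209 m/s².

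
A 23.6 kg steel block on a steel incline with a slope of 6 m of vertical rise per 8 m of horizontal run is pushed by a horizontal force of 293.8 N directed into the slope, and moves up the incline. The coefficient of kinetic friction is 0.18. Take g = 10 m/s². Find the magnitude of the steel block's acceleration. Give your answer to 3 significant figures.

The horizontal push has components F cos 36.87° = 293.8 × 0.8000 = 235.040 N up the incline and F sin 36.87° = 293.8 × 0.6000 = 176.280 N pressing into the surface.
The normal force is therefore N = mg cos 36.87° + F sin 36.87° = 188.800 + 176.280 = 365.080 N, and kinetic friction down the slope is μN = 0.18 × 365.080 = 65.714 N.
Along the incline: F cos 36.87° − mg sin 36.87° − μN = ma, so 235.040 − 141.600 − 65.714 = 23.6 a, giving a = 1.1748 m/s².

1.17 m/s²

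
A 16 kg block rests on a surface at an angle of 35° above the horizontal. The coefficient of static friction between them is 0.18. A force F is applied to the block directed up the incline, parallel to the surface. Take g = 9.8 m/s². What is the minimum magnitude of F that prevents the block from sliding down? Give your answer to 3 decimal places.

66.817 N

The normal force is N = mg cos 35° = 128.443 N. With F at its minimum the block is on the verge of sliding down, so static friction is at its maximum μ_s N = 0.18 × 128.443 = 23.120 N and acts up the slope.
Equilibrium along the incline: F + μ_s N = mg sin 35°, so F = 89.937 − 23.120 = 66.817 N.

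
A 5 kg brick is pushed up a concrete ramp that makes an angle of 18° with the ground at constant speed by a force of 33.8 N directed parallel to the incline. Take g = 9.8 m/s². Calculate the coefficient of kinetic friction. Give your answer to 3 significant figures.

0.400

At constant speed ΣF = 0 along the incline. The applied 33.8 N acts up the slope; the weight component mg sin 18° = 15.142 N and kinetic friction μN both act down the slope.
So 33.8 = 15.142 + μ × 46.602, giving μ = (33.8 − 15.142) / 46.602 = 0.4004.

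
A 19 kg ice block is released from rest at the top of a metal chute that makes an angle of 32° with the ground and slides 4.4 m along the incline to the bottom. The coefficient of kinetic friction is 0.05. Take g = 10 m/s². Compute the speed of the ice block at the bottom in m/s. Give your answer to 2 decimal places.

The weight component along the incline is mg sin 32° = 100.685 N and the normal force is N = mg cos 32° = 161.129 N.
Friction up the slope is f = μN = 0.05 × 161.129 = 8.056 N, so the net downslope force is 100.685 − 8.056 = 92.629 N and a = 92.629 / 19 = 4.8752 m/s².
Starting from rest over a distance of 4.4 m, v² = 2aL = 2 × 4.8752 × 4.4 = 42.9018, so v = 6.5499 m/s.

6.55 m/s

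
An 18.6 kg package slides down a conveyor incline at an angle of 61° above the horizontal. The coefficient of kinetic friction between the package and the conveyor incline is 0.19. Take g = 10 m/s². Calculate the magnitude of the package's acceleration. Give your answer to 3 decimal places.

7.825 m/s²

Resolving the weight along the incline: the component pulling the package down the slope is mg sin 61° = 18.6 × 10 × 0.8746 = 162.676 N, and the normal force is N = mg cos 61° = 18.6 × 10 × 0.4848 = 90.173 N.
Kinetic friction acts up the slope with magnitude f = μN = 0.19 × 90.173 = 17.133 N.
Net force along the incline is 162.676 − 17.133 = 145.543 N, so a = 145.543 / 18.6 = 7.8249 m/s².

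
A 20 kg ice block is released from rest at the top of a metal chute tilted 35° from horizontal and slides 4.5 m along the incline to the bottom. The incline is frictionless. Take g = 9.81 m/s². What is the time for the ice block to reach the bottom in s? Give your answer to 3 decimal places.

The weight component along the incline is mg sin 35° = 112.536 N and the normal force is N = mg cos 35° = 160.718 N.
With no friction, a = g sin 35° = 5.6268 m/s².
Starting from rest, L = ½at², so t = √(2L/a) = √(2 × 4.5 / 5.6268) = 1.2647 s.

1.265 s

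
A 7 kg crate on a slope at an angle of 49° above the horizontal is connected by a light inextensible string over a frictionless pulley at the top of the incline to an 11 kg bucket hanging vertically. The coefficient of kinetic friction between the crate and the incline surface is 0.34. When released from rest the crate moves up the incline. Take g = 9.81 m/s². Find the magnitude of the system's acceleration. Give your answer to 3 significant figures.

For the crate on the incline: the weight component along the slope is m₁g sin 49° = 7 × 9.81 × 0.7547 = 51.825 N and the normal force is N = m₁g cos 49° = 45.052 N.
Kinetic friction opposes the crate's motion up the incline: f = μN = 0.34 × 45.052 = 15.318 N acting down the slope.
Newton's second law for the crate (up-slope positive): T − 51.825 − 15.318 = 7 a. For the hanging bucket (downward positive): 11 × 9.81 − T = 11 a.
Adding the two equations eliminates T: 40.767 = 18 a, so a = 2.2648 m/s².

2.26 m/s²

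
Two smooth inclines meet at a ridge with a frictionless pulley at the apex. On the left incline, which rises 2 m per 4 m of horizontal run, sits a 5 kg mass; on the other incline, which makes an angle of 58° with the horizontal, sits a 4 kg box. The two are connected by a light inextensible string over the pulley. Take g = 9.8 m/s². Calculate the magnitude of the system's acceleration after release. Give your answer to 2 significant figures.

1.3 m/s²

Resolve each weight along its own incline: the 5 kg mass has component 5 × 9.8 × sin 26.57° = 21.913 N down its slope, and the 4 kg mass has 4 × 9.8 × sin 58° = 33.243 N down its slope.
The 4 kg side's 33.243 N exceeds the other side's 21.913 N, so that mass slides down and the 5 kg mass slides up. Taking that direction as positive, Newton's second law for the whole system gives 33.243 − 21.913 = (5 + 4) a, so a = 11.330 / 9 = 1.2589 m/s².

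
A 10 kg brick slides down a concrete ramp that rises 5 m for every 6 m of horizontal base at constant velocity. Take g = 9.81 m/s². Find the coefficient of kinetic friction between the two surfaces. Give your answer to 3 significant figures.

0.833

At constant velocity the net force along the incline is zero: mg sin 39.81° = μ mg cos 39.81°.
So μ = tan 39.81° = 0.6402 / 0.7682 = 0.8334.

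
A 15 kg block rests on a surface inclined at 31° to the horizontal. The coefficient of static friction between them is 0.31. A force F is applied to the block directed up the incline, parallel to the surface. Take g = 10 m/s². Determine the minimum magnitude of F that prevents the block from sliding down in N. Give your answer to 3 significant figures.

The normal force is N = mg cos 31° = 128.575 N. With F at its minimum the block is on the verge of sliding down, so static friction is at its maximum μ_s N = 0.31 × 128.575 = 39.858 N and acts up the slope.
Equilibrium along the incline: F + μ_s N = mg sin 31°, so F = 77.256 − 39.858 = 37.398 N.

37.4 N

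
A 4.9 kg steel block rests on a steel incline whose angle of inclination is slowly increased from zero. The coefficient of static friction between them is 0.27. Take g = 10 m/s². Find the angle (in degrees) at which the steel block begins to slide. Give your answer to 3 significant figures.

15.1°

At the threshold of sliding, static friction is at its maximum μ_s N and exactly balances the weight component along the incline: mg sin θ = μ_s mg cos θ.
Hence tan θ = μ_s = 0.27, so θ = arctan(0.27) = 15.1096°.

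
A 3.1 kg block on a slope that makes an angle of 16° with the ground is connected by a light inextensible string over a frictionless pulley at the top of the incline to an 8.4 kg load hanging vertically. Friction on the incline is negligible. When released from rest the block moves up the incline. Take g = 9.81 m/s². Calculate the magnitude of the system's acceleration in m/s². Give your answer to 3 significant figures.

6.44 m/s²

For the block on the incline: the weight component along the slope is m₁g sin 16° = 3.1 × 9.81 × 0.2756 = 8.381 N and the normal force is N = m₁g cos 16° = 29.233 N.
Newton's second law for the block (up-slope positive): T − 8.381 = 3.1 a. For the hanging load (downward positive): 8.4 × 9.81 − T = 8.4 a.
Adding the two equations eliminates T: 74.023 = 11.5 a, so a = 6.4368 m/s².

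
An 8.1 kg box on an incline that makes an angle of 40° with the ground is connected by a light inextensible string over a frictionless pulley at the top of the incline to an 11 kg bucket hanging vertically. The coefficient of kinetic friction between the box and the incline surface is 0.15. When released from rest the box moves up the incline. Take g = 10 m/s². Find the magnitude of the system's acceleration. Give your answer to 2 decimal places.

2.55 m/s²

For the box on the incline: the weight component along the slope is m₁g sin 40° = 8.1 × 10 × 0.6428 = 52.067 N and the normal force is N = m₁g cos 40° = 62.050 N.
Kinetic friction opposes the box's motion up the incline: f = μN = 0.15 × 62.050 = 9.307 N acting down the slope.
Newton's second law for the box (up-slope positive): T − 52.067 − 9.307 = 8.1 a. For the hanging bucket (downward positive): 11 × 10 − T = 11 a.
Adding the two equations eliminates T: 48.626 = 19.1 a, so a = 2.5459 m/s².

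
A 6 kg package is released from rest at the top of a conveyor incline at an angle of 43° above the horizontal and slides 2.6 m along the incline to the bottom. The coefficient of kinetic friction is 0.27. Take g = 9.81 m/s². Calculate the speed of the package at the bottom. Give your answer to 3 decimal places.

The weight component along the incline is mg sin 43° = 40.142 N and the normal force is N = mg cos 43° = 43.047 N.
Friction up the slope is f = μN = 0.27 × 43.047 = 11.623 N, so the net downslope force is 40.142 − 11.623 = 28.519 N and a = 28.519 / 6 = 4.7532 m/s².
Starting from rest over a distance of 2.6 m, v² = 2aL = 2 × 4.7532 × 2.6 = 24.7166, so v = 4.9716 m/s.

4.972 m/s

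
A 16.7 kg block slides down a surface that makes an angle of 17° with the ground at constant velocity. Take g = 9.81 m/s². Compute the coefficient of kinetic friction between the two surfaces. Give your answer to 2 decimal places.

At constant velocity the net force along the incline is zero: mg sin 17° = μ mg cos 17°.
So μ = tan 17° = 0.2924 / 0.9563 = 0.3058.

0.31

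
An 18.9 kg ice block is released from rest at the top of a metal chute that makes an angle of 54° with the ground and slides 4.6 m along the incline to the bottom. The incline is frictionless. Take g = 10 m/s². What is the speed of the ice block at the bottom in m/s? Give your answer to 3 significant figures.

The weight component along the incline is mg sin 54° = 152.904 N and the normal force is N = mg cos 54° = 111.091 N.
With no friction, a = g sin 54° = 8.0902 m/s².
Starting from rest over a distance of 4.6 m, v² = 2aL = 2 × 8.0902 × 4.6 = 74.4298, so v = 8.6273 m/s.

8.63 m/s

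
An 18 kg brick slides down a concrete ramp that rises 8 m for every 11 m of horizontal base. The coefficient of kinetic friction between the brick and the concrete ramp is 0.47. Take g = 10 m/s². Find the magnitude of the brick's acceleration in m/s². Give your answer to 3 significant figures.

2.08 m/s²

Resolving the weight along the incline: the component pulling the brick down the slope is mg sin 36.03° = 18 × 10 × 0.5882 = 105.876 N, and the normal force is N = mg cos 36.03° = 18 × 10 × 0.8087 = 145.566 N.
Kinetic friction acts up the slope with magnitude f = μN = 0.47 × 145.566 = 68.416 N.
Net force along the incline is 105.876 − 68.416 = 37.460 N, so a = 37.460 / 18 = 2.0811 m/s².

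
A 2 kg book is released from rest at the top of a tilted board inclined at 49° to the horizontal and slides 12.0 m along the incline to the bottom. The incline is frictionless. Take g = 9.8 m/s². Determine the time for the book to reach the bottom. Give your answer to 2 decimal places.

The weight component along the incline is mg sin 49° = 14.792 N and the normal force is N = mg cos 49° = 12.859 N.
With no friction, a = g sin 49° = 7.3962 m/s².
Starting from rest, L = ½at², so t = √(2L/a) = √(2 × 12.0 / 7.3962) = 1.8014 s.

1.80 s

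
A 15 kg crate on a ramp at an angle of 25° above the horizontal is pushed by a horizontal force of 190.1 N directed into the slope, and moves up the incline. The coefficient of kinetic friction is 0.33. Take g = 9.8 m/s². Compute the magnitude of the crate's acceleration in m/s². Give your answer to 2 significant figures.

The horizontal push has components F cos 25° = 190.1 × 0.9063 = 172.288 N up the incline and F sin 25° = 190.1 × 0.4226 = 80.336 N pressing into the surface.
The normal force is therefore N = mg cos 25° + F sin 25° = 133.226 + 80.336 = 213.562 N, and kinetic friction down the slope is μN = 0.33 × 213.562 = 70.475 N.
Along the incline: F cos 25° − mg sin 25° − μN = ma, so 172.288 − 62.122 − 70.475 = 15 a, giving a = 2.6461 m/s².

2.6 m/s²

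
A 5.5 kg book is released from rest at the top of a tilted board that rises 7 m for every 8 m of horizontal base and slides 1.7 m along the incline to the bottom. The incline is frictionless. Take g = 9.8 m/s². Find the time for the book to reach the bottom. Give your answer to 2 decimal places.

The weight component along the incline is mg sin 41.19° = 35.493 N and the normal force is N = mg cos 41.19° = 40.564 N.
With no friction, a = g sin 41.19° = 6.4533 m/s².
Starting from rest, L = ½at², so t = √(2L/a) = √(2 × 1.7 / 6.4533) = 0.7259 s.

0.73 s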